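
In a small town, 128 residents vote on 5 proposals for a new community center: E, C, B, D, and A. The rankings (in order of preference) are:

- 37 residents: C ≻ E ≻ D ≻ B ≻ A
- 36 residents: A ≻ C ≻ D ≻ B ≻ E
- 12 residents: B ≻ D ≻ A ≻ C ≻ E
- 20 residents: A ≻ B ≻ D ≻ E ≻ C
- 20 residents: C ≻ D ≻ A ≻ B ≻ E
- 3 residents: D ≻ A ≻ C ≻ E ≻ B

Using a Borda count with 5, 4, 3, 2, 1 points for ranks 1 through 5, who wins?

E: 37·4 + 36·1 + 12·1 + 20·2 + 20·1 + 3·2 = 262
C: 37·5 + 36·4 + 12·2 + 20·1 + 20·5 + 3·3 = 482
B: 37·2 + 36·2 + 12·5 + 20·4 + 20·2 + 3·1 = 329
D: 37·3 + 36·3 + 12·4 + 20·3 + 20·4 + 3·5 = 422
A: 37·1 + 36·5 + 12·3 + 20·5 + 20·3 + 3·4 = 425
C has the highest Borda score (482).

C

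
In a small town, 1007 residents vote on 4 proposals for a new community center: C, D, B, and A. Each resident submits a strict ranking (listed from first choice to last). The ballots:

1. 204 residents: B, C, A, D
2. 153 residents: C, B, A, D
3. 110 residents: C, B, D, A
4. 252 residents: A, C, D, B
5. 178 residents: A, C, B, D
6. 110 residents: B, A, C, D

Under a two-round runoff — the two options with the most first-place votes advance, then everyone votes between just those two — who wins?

B

Round 1 first-place votes: C 263, D 0, B 314, A 430.
A and B advance.
Runoff: A is preferred to B by 430 voters; B by 577.
B wins the runoff.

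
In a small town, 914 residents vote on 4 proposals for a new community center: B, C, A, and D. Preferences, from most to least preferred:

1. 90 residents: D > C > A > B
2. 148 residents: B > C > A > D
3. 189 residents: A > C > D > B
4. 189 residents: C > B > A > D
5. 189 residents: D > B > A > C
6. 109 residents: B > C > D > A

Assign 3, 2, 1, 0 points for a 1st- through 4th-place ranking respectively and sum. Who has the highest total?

C

B: 90·0 + 148·3 + 189·0 + 189·2 + 189·2 + 109·3 = 1527
C: 90·2 + 148·2 + 189·2 + 189·3 + 189·0 + 109·2 = 1639
A: 90·1 + 148·1 + 189·3 + 189·1 + 189·1 + 109·0 = 1183
D: 90·3 + 148·0 + 189·1 + 189·0 + 189·3 + 109·1 = 1135
C has the highest Borda score (1639).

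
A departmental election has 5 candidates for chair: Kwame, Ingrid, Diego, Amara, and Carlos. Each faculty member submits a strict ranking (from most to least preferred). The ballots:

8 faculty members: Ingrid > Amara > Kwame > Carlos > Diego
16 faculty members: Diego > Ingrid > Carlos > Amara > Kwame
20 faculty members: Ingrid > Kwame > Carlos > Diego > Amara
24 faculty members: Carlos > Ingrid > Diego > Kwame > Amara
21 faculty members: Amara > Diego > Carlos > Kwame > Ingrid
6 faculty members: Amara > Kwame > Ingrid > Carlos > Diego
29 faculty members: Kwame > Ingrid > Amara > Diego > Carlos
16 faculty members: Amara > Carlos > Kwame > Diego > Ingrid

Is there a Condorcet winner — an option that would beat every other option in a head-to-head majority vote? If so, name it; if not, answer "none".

none

Checking pairwise contests:
Carlos beats Kwame 77–63.
Kwame beats Ingrid 72–68.
Kwame beats Diego 79–61.
Kwame beats Amara 73–67.
Ingrid beats Carlos 79–61.
Every option loses at least one head-to-head, so there is no Condorcet winner.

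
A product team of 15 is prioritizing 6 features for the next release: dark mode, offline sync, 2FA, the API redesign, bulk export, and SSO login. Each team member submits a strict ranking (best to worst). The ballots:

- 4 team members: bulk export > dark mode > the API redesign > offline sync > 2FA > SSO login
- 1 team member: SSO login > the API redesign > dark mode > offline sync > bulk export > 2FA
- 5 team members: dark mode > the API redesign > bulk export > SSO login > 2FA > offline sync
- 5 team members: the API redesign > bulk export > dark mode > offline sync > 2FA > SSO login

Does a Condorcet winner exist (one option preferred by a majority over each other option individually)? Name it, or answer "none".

none

Checking pairwise contests:
bulk export beats dark mode 9–6.
dark mode beats offline sync 15–0.
dark mode beats 2FA 15–0.
dark mode beats the API redesign 9–6.
the API redesign beats bulk export 11–4.
dark mode beats SSO login 14–1.
Every option loses at least one head-to-head, so there is no Condorcet winner.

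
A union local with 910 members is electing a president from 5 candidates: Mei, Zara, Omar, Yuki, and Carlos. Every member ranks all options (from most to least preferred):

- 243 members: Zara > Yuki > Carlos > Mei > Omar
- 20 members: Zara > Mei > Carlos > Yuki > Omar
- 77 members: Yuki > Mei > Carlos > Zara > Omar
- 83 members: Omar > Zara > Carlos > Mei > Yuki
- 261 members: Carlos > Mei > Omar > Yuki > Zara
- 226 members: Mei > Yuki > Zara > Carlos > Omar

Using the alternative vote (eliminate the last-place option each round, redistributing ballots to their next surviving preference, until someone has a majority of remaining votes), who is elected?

Round 1: Mei 226, Zara 263, Omar 83, Yuki 77, Carlos 261. Eliminate Yuki.
Round 2: Mei 303, Zara 263, Omar 83, Carlos 261. Eliminate Omar.
Round 3: Mei 303, Zara 346, Carlos 261. Eliminate Carlos.
Round 4: Mei 564, Zara 346. Mei has a majority.

Mei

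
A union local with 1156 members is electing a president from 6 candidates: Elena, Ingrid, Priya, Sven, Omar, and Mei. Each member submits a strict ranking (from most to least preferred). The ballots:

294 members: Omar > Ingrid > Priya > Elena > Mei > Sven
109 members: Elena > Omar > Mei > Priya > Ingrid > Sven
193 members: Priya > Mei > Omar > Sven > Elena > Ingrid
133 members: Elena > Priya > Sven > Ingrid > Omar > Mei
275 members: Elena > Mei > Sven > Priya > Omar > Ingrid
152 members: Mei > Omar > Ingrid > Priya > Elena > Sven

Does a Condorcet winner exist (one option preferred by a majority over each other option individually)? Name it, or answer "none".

Priya

Priya vs Elena: 639–517 for Priya.
Priya vs Ingrid: 710–446 for Priya.
Priya vs Sven: 881–275 for Priya.
Priya vs Omar: 601–555 for Priya.
Priya vs Mei: 620–536 for Priya.
Priya beats every other option head-to-head.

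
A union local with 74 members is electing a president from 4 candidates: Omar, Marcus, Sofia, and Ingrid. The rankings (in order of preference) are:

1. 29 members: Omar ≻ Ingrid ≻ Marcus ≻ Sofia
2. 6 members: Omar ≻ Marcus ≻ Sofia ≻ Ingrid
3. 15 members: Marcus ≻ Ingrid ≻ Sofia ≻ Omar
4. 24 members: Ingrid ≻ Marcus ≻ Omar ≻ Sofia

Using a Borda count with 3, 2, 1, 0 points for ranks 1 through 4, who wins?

Ingrid

Omar: 29·3 + 6·3 + 15·0 + 24·1 = 129
Marcus: 29·1 + 6·2 + 15·3 + 24·2 = 134
Sofia: 29·0 + 6·1 + 15·1 + 24·0 = 21
Ingrid: 29·2 + 6·0 + 15·2 + 24·3 = 160
Ingrid has the highest Borda score (160).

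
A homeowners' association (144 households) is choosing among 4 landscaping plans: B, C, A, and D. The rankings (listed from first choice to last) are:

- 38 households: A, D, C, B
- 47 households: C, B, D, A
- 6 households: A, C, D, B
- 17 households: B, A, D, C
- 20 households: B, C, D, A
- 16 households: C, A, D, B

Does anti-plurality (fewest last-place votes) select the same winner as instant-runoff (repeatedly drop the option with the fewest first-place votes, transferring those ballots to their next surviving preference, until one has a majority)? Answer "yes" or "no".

no

Anti-plurality — last-place votes: B 60, C 17, A 67, D 0. Winner: D.
Instant-runoff — R1 B 37, C 63, A 44, D 0 (D out); R2 B 37, C 63, A 44 (B out); R3 C 83, A 61 (C winner). Winner: C.
The two methods disagree.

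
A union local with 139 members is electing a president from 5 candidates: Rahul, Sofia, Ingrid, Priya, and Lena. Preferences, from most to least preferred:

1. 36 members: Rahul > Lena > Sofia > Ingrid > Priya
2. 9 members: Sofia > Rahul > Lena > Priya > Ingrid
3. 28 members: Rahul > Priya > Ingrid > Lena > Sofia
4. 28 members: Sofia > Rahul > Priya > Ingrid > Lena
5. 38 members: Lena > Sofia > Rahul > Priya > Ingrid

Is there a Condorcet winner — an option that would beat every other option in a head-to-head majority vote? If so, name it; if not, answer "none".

Checking pairwise contests:
Sofia beats Rahul 75–64.
Lena beats Sofia 102–37.
Rahul beats Ingrid 139–0.
Rahul beats Priya 139–0.
Rahul beats Lena 101–38.
Every option loses at least one head-to-head, so there is no Condorcet winner.

none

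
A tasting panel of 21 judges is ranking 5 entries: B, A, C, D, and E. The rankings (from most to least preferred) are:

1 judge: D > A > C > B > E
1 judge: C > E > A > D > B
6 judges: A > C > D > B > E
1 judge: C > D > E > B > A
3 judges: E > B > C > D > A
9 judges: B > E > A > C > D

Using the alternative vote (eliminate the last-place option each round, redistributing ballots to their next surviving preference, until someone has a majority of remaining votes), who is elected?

Round 1: B 9, A 6, C 2, D 1, E 3. Eliminate D.
Round 2: B 9, A 7, C 2, E 3. Eliminate C.
Round 3: B 9, A 7, E 5. Eliminate E.
Round 4: B 13, A 8. B has a majority.

B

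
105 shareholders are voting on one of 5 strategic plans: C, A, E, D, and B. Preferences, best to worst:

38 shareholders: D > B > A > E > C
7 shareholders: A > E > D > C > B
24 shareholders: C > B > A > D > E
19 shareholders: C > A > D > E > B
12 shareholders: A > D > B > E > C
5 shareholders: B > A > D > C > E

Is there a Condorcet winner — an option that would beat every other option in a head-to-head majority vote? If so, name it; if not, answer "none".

Checking pairwise contests:
A beats C 62–43.
B beats A 67–38.
A beats E 105–0.
A beats D 67–38.
D beats B 76–29.
Every option loses at least one head-to-head, so there is no Condorcet winner.

none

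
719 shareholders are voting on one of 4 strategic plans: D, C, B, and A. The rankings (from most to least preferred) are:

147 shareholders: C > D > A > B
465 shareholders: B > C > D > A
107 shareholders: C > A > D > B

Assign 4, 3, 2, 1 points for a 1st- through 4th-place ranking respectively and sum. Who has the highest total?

D: 147·3 + 465·2 + 107·2 = 1585
C: 147·4 + 465·3 + 107·4 = 2411
B: 147·1 + 465·4 + 107·1 = 2114
A: 147·2 + 465·1 + 107·3 = 1080
C has the highest Borda score (2411).

C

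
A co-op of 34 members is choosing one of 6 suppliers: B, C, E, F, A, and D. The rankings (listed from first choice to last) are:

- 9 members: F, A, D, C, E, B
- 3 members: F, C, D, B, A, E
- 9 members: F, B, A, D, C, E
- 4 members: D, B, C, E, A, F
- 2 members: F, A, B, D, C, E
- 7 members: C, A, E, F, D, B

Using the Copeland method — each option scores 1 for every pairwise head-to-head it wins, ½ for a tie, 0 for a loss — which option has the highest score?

F

B: beats E; loses to C, F, A, and D → score 1.
C: beats B and E; loses to F, A, and D → score 2.
E: loses to B, C, F, A, and D → score 0.
F: beats B, C, E, A, and D → score 5.
A: beats B, C, E, and D; loses to F → score 4.
D: beats B, C, and E; loses to F and A → score 3.
F has the best pairwise record.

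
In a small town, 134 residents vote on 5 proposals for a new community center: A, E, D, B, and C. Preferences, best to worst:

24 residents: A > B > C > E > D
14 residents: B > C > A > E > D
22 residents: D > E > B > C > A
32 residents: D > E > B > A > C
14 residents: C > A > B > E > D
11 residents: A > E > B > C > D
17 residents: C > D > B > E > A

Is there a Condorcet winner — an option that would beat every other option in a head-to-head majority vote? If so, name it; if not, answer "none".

none

Checking pairwise contests:
E beats A 71–63.
D beats E 71–63.
C beats D 80–54.
D beats B 71–63.
B beats C 103–31.
Every option loses at least one head-to-head, so there is no Condorcet winner.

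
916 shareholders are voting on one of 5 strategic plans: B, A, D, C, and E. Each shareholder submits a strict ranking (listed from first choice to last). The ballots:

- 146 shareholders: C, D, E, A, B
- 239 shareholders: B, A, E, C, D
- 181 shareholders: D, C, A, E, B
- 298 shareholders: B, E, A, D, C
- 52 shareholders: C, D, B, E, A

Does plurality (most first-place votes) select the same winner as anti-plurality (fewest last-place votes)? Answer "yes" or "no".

Plurality — first-place votes: B 537, A 0, D 181, C 198, E 0. Winner: B.
Anti-plurality — last-place votes: B 327, A 52, D 239, C 298, E 0. Winner: E.
The two methods disagree.

no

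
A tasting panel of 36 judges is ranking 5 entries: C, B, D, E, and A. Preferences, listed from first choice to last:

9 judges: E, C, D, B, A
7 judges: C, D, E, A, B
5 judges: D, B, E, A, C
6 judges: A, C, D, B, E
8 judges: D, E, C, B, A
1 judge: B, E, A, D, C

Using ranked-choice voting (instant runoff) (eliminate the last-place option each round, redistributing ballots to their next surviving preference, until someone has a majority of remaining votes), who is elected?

C

Round 1: C 7, B 1, D 13, E 9, A 6. Eliminate B.
Round 2: C 7, D 13, E 10, A 6. Eliminate A.
Round 3: C 13, D 13, E 10. Eliminate E.
Round 4: C 22, D 14. C has a majority.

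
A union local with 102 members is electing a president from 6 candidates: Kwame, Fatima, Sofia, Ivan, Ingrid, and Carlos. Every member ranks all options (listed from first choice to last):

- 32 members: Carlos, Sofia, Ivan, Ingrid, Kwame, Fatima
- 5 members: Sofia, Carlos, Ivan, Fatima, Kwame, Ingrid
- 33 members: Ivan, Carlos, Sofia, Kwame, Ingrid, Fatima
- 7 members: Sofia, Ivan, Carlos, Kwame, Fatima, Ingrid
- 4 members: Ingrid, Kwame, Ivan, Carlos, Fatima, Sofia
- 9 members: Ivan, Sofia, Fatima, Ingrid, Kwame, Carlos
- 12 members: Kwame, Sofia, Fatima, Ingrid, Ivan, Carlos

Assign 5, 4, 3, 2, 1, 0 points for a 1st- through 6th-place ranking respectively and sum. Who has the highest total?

Ivan

Kwame: 32·1 + 5·1 + 33·2 + 7·2 + 4·4 + 9·1 + 12·5 = 202
Fatima: 32·0 + 5·2 + 33·0 + 7·1 + 4·1 + 9·3 + 12·3 = 84
Sofia: 32·4 + 5·5 + 33·3 + 7·5 + 4·0 + 9·4 + 12·4 = 371
Ivan: 32·3 + 5·3 + 33·5 + 7·4 + 4·3 + 9·5 + 12·1 = 373
Ingrid: 32·2 + 5·0 + 33·1 + 7·0 + 4·5 + 9·2 + 12·2 = 159
Carlos: 32·5 + 5·4 + 33·4 + 7·3 + 4·2 + 9·0 + 12·0 = 341
Ivan has the highest Borda score (373).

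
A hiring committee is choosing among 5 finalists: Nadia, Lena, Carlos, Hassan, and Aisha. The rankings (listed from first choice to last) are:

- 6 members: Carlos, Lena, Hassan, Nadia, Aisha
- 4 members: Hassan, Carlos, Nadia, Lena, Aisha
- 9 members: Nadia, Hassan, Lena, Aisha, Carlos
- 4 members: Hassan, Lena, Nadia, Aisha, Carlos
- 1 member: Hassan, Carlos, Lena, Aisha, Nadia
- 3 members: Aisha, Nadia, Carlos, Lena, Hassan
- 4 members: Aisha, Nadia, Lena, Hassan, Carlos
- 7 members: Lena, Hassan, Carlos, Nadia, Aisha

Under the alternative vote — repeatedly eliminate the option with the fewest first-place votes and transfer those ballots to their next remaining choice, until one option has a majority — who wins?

Round 1: Nadia 9, Lena 7, Carlos 6, Hassan 9, Aisha 7. Eliminate Carlos.
Round 2: Nadia 9, Lena 13, Hassan 9, Aisha 7. Eliminate Aisha.
Round 3: Nadia 16, Lena 13, Hassan 9. Eliminate Hassan.
Round 4: Nadia 20, Lena 18. Nadia has a majority.

Nadia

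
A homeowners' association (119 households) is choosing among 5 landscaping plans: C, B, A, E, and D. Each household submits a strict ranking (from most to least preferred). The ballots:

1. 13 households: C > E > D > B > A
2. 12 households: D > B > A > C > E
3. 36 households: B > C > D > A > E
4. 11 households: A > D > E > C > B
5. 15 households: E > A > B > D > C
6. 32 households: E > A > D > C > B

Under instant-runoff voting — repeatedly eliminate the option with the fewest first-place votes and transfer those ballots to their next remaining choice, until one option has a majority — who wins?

Round 1: C 13, B 36, A 11, E 47, D 12. Eliminate A.
Round 2: C 13, B 36, E 47, D 23. Eliminate C.
Round 3: B 36, E 60, D 23. E has a majority.

E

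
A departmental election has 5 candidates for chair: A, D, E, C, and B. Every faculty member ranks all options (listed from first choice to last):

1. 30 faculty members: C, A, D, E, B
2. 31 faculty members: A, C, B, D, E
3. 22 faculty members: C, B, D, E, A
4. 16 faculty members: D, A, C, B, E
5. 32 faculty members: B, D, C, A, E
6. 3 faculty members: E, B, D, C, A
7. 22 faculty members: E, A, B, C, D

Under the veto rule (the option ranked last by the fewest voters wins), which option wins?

C

Last-place votes: A 25, D 22, E 79, C 0, B 30.
C is ranked last by the fewest voters, so C wins.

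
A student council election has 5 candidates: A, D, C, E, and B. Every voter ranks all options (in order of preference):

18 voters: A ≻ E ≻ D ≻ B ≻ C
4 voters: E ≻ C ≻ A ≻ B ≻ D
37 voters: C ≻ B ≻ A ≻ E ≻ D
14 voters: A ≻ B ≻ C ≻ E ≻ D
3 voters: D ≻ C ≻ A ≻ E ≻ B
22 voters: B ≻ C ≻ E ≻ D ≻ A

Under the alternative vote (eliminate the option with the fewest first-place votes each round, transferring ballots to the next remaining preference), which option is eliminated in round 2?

E

Round 1: A 32, D 3, C 37, E 4, B 22. Eliminate D.
Round 2: A 32, C 40, E 4, B 22. Eliminate E.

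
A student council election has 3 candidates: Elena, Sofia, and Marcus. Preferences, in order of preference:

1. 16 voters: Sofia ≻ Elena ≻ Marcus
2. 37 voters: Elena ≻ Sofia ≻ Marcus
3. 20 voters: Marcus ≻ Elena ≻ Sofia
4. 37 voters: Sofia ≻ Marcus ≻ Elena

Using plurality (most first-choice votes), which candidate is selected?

Sofia

First-place votes: Elena 37, Sofia 53, Marcus 20.
Sofia has the most first-place votes.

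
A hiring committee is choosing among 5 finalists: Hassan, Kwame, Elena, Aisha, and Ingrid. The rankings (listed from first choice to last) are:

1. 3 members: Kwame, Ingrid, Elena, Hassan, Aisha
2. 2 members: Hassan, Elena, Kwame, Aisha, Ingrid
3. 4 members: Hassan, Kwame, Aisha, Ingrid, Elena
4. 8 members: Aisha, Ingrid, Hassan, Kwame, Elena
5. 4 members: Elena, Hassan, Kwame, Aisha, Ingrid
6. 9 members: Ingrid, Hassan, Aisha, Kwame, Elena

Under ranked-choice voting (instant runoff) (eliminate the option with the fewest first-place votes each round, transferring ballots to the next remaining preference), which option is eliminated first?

Round 1: Hassan 6, Kwame 3, Elena 4, Aisha 8, Ingrid 9. Eliminate Kwame.

Kwame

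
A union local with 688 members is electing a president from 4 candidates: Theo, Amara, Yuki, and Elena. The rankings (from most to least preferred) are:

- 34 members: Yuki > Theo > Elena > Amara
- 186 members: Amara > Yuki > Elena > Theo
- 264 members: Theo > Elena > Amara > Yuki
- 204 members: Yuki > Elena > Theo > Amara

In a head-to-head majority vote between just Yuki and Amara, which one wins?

Amara

Voters preferring Yuki to Amara: 238; preferring Amara to Yuki: 450.
Amara wins the head-to-head.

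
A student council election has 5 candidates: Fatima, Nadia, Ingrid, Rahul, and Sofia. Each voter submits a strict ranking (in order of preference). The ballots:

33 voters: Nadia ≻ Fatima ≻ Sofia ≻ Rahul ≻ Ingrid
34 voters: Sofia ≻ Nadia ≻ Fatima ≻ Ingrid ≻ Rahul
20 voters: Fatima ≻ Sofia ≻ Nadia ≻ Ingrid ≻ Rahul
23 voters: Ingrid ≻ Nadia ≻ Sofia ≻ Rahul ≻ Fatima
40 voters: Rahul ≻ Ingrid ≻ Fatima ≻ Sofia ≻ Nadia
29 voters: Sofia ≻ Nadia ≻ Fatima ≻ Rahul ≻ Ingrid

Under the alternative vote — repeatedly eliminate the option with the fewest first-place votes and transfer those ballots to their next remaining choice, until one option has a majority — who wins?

Round 1: Fatima 20, Nadia 33, Ingrid 23, Rahul 40, Sofia 63. Eliminate Fatima.
Round 2: Nadia 33, Ingrid 23, Rahul 40, Sofia 83. Eliminate Ingrid.
Round 3: Nadia 56, Rahul 40, Sofia 83. Eliminate Rahul.
Round 4: Nadia 56, Sofia 123. Sofia has a majority.

Sofia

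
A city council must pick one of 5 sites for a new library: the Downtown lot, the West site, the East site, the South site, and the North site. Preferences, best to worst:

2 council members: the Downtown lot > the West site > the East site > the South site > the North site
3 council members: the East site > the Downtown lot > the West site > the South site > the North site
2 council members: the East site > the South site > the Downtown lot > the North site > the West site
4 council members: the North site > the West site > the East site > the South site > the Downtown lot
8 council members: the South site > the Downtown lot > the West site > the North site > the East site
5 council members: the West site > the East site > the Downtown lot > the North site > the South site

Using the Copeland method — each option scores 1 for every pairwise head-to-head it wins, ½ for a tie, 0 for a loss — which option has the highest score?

the Downtown lot: beats the West site and the North site; loses to the East site and the South site → score 2.
the West site: beats the East site, the South site, and the North site; loses to the Downtown lot → score 3.
the East site: beats the Downtown lot and the South site; ties the North site; loses to the West site → score 2.5.
the South site: beats the Downtown lot and the North site; loses to the West site and the East site → score 2.
the North site: ties the East site; loses to the Downtown lot, the West site, and the South site → score 0.5.
the West site has the best pairwise record.

the West site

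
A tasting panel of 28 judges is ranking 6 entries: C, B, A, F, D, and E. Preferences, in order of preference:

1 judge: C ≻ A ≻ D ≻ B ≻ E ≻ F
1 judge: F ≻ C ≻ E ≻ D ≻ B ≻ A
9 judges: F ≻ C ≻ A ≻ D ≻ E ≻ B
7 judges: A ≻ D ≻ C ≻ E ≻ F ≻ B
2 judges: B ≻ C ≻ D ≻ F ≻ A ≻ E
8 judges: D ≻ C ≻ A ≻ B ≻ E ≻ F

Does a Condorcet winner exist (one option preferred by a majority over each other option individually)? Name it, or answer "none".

none

Checking pairwise contests:
D beats C 15–13.
C beats B 26–2.
C beats A 21–7.
C beats F 18–10.
A beats D 17–11.
C beats E 28–0.
Every option loses at least one head-to-head, so there is no Condorcet winner.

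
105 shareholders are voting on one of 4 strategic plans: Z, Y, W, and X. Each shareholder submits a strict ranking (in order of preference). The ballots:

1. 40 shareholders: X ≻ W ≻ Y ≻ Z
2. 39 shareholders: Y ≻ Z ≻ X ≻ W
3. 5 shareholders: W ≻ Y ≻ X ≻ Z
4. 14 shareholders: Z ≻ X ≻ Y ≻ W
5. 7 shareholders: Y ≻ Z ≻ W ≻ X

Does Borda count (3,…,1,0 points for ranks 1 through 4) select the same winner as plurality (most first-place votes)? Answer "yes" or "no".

yes

Borda — scores: Z 134, Y 202, W 102, X 192. Winner: Y.
Plurality — first-place votes: Z 14, Y 46, W 5, X 40. Winner: Y.
The two methods agree.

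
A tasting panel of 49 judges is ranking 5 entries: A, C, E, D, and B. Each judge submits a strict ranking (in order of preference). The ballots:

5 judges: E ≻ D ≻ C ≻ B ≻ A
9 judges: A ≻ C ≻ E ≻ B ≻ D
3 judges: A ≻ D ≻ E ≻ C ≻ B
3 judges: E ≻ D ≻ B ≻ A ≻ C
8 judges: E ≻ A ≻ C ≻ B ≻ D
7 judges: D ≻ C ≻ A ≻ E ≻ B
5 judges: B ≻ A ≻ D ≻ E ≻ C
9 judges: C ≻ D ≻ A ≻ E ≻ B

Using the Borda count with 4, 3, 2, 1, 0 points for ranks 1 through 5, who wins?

A: 5·0 + 9·4 + 3·4 + 3·1 + 8·3 + 7·2 + 5·3 + 9·2 = 122
C: 5·2 + 9·3 + 3·1 + 3·0 + 8·2 + 7·3 + 5·0 + 9·4 = 113
E: 5·4 + 9·2 + 3·2 + 3·4 + 8·4 + 7·1 + 5·1 + 9·1 = 109
D: 5·3 + 9·0 + 3·3 + 3·3 + 8·0 + 7·4 + 5·2 + 9·3 = 98
B: 5·1 + 9·1 + 3·0 + 3·2 + 8·1 + 7·0 + 5·4 + 9·0 = 48
A has the highest Borda score (122).

A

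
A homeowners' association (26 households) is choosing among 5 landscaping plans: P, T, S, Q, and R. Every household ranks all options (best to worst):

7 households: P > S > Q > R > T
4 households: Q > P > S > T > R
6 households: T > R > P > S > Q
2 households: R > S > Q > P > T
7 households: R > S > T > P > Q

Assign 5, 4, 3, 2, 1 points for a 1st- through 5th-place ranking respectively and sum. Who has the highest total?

P: 7·5 + 4·4 + 6·3 + 2·2 + 7·2 = 87
T: 7·1 + 4·2 + 6·5 + 2·1 + 7·3 = 68
S: 7·4 + 4·3 + 6·2 + 2·4 + 7·4 = 88
Q: 7·3 + 4·5 + 6·1 + 2·3 + 7·1 = 60
R: 7·2 + 4·1 + 6·4 + 2·5 + 7·5 = 87
S has the highest Borda score (88).

S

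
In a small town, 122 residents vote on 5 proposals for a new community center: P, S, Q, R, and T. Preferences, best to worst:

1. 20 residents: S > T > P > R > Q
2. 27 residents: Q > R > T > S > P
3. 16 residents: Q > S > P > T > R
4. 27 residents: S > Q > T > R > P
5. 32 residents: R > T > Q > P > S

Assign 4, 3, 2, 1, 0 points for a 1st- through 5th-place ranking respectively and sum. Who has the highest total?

P: 20·2 + 27·0 + 16·2 + 27·0 + 32·1 = 104
S: 20·4 + 27·1 + 16·3 + 27·4 + 32·0 = 263
Q: 20·0 + 27·4 + 16·4 + 27·3 + 32·2 = 317
R: 20·1 + 27·3 + 16·0 + 27·1 + 32·4 = 256
T: 20·3 + 27·2 + 16·1 + 27·2 + 32·3 = 280
Q has the highest Borda score (317).

Q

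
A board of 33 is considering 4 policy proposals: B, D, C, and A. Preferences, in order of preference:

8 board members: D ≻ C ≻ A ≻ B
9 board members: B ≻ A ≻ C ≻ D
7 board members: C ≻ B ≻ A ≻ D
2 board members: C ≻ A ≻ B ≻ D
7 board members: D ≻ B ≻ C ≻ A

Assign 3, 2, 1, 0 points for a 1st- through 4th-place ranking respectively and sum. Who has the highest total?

C

B: 8·0 + 9·3 + 7·2 + 2·1 + 7·2 = 57
D: 8·3 + 9·0 + 7·0 + 2·0 + 7·3 = 45
C: 8·2 + 9·1 + 7·3 + 2·3 + 7·1 = 59
A: 8·1 + 9·2 + 7·1 + 2·2 + 7·0 = 37
C has the highest Borda score (59).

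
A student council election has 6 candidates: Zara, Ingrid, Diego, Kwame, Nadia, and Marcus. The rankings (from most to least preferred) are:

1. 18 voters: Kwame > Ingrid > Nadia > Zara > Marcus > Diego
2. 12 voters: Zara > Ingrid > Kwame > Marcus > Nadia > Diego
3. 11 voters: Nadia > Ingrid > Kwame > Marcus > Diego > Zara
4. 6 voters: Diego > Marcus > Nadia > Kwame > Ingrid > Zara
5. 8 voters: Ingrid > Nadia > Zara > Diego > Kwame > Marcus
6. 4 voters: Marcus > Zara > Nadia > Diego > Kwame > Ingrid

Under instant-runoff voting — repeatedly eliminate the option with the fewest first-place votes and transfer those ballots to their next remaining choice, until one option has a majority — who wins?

Round 1: Zara 12, Ingrid 8, Diego 6, Kwame 18, Nadia 11, Marcus 4. Eliminate Marcus.
Round 2: Zara 16, Ingrid 8, Diego 6, Kwame 18, Nadia 11. Eliminate Diego.
Round 3: Zara 16, Ingrid 8, Kwame 18, Nadia 17. Eliminate Ingrid.
Round 4: Zara 16, Kwame 18, Nadia 25. Eliminate Zara.
Round 5: Kwame 30, Nadia 29. Kwame has a majority.

Kwame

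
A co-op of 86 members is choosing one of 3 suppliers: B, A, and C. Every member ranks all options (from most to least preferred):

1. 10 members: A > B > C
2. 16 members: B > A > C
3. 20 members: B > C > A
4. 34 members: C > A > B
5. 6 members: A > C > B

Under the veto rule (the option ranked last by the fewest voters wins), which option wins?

A

Last-place votes: B 40, A 20, C 26.
A is ranked last by the fewest voters, so A wins.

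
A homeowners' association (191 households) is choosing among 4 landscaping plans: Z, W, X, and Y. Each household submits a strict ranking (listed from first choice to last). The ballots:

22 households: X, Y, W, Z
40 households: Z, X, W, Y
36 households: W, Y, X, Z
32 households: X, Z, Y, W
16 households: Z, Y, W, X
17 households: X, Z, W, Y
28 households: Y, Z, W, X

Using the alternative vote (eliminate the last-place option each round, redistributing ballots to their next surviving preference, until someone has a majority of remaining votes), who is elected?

Round 1: Z 56, W 36, X 71, Y 28. Eliminate Y.
Round 2: Z 84, W 36, X 71. Eliminate W.
Round 3: Z 84, X 107. X has a majority.

X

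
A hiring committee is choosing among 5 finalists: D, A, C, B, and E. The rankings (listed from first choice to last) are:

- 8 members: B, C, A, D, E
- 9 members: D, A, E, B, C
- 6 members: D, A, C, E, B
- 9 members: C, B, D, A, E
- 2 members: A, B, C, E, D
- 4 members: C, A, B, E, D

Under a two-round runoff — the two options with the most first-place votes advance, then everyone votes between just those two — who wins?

C

Round 1 first-place votes: D 15, A 2, C 13, B 8, E 0.
D and C advance.
Runoff: D is preferred to C by 15 voters; C by 23.
C wins the runoff.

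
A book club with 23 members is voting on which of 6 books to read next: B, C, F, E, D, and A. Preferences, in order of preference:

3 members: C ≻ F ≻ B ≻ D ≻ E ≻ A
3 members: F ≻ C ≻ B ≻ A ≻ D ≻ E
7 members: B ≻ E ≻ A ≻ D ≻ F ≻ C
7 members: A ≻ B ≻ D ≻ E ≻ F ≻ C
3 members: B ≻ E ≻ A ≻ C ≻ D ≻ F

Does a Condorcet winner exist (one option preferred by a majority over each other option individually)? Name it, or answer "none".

B

B vs C: 17–6 for B.
B vs F: 17–6 for B.
B vs E: 23–0 for B.
B vs D: 23–0 for B.
B vs A: 16–7 for B.
B beats every other option head-to-head.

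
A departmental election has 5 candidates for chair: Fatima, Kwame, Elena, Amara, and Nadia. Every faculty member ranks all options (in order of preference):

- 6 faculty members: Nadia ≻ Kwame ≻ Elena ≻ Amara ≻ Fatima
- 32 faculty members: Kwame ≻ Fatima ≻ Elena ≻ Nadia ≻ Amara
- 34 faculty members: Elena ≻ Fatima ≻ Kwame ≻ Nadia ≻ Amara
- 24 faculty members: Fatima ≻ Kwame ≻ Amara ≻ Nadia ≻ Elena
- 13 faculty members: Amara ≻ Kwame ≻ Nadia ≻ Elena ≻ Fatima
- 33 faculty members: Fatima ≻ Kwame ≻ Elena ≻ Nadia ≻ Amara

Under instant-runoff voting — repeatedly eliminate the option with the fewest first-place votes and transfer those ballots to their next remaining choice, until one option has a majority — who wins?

Fatima

Round 1: Fatima 57, Kwame 32, Elena 34, Amara 13, Nadia 6. Eliminate Nadia.
Round 2: Fatima 57, Kwame 38, Elena 34, Amara 13. Eliminate Amara.
Round 3: Fatima 57, Kwame 51, Elena 34. Eliminate Elena.
Round 4: Fatima 91, Kwame 51. Fatima has a majority.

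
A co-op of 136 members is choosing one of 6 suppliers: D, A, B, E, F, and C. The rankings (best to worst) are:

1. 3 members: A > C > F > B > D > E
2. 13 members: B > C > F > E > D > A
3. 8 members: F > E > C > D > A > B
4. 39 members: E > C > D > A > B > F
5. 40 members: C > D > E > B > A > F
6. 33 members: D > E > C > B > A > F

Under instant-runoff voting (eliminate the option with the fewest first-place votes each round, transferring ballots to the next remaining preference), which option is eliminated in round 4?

Round 1: D 33, A 3, B 13, E 39, F 8, C 40. Eliminate A.
Round 2: D 33, B 13, E 39, F 8, C 43. Eliminate F.
Round 3: D 33, B 13, E 47, C 43. Eliminate B.
Round 4: D 33, E 47, C 56. Eliminate D.

D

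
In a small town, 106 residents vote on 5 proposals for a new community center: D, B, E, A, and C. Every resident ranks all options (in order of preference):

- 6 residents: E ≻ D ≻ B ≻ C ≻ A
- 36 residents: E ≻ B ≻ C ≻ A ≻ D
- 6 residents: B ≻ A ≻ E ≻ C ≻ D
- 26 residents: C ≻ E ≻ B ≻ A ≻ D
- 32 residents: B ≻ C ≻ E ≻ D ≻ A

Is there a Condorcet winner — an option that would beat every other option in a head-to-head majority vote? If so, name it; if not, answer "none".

none

Checking pairwise contests:
B beats D 100–6.
E beats B 68–38.
C beats E 58–48.
B beats A 106–0.
B beats C 80–26.
Every option loses at least one head-to-head, so there is no Condorcet winner.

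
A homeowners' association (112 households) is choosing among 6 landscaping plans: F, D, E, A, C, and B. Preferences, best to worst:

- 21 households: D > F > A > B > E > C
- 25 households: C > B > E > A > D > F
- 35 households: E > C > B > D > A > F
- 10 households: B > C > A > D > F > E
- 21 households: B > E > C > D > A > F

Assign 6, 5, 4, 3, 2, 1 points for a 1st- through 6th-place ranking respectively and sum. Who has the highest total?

F: 21·5 + 25·1 + 35·1 + 10·2 + 21·1 = 206
D: 21·6 + 25·2 + 35·3 + 10·3 + 21·3 = 374
E: 21·2 + 25·4 + 35·6 + 10·1 + 21·5 = 467
A: 21·4 + 25·3 + 35·2 + 10·4 + 21·2 = 311
C: 21·1 + 25·6 + 35·5 + 10·5 + 21·4 = 480
B: 21·3 + 25·5 + 35·4 + 10·6 + 21·6 = 514
B has the highest Borda score (514).

B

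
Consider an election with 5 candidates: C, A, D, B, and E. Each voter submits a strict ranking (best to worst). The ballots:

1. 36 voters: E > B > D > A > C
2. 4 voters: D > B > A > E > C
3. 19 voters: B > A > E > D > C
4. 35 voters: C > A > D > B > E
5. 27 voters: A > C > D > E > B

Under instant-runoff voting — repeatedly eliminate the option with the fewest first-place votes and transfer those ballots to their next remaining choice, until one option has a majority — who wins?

A

Round 1: C 35, A 27, D 4, B 19, E 36. Eliminate D.
Round 2: C 35, A 27, B 23, E 36. Eliminate B.
Round 3: C 35, A 50, E 36. Eliminate C.
Round 4: A 85, E 36. A has a majority.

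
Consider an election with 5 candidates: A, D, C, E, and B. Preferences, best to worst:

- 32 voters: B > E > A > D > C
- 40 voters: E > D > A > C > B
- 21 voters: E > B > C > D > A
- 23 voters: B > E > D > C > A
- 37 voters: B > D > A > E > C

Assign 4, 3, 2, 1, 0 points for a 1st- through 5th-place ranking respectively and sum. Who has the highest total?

A: 32·2 + 40·2 + 21·0 + 23·0 + 37·2 = 218
D: 32·1 + 40·3 + 21·1 + 23·2 + 37·3 = 330
C: 32·0 + 40·1 + 21·2 + 23·1 + 37·0 = 105
E: 32·3 + 40·4 + 21·4 + 23·3 + 37·1 = 446
B: 32·4 + 40·0 + 21·3 + 23·4 + 37·4 = 431
E has the highest Borda score (446).

E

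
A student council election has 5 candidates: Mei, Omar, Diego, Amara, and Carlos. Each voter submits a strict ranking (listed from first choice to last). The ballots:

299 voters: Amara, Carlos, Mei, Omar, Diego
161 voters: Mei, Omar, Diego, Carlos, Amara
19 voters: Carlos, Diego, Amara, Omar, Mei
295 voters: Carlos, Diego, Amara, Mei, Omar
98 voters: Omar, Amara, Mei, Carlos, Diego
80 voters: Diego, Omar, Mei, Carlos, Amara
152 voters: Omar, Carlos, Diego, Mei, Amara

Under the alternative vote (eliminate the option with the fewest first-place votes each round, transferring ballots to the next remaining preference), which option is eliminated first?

Diego

Round 1: Mei 161, Omar 250, Diego 80, Amara 299, Carlos 314. Eliminate Diego.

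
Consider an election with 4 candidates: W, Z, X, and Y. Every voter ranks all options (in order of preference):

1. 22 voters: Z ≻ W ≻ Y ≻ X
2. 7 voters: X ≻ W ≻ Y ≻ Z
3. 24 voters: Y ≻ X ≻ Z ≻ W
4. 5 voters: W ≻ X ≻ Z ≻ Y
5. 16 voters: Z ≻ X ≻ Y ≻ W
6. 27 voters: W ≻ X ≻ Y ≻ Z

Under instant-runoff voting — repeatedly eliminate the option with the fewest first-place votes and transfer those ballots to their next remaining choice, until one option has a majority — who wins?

Round 1: W 32, Z 38, X 7, Y 24. Eliminate X.
Round 2: W 39, Z 38, Y 24. Eliminate Y.
Round 3: W 39, Z 62. Z has a majority.

Z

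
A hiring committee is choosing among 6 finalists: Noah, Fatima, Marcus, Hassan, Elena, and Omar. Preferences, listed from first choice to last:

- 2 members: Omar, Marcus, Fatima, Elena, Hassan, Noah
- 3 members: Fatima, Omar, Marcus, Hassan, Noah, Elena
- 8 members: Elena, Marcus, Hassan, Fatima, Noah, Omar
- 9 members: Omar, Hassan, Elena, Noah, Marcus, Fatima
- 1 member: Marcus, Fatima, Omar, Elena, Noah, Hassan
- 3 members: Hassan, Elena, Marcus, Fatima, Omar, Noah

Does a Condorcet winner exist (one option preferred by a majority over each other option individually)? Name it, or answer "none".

Checking pairwise contests:
Fatima beats Noah 17–9.
Marcus beats Fatima 23–3.
Elena beats Marcus 20–6.
Marcus beats Hassan 14–12.
Hassan beats Elena 15–11.
Fatima beats Omar 15–11.
Every option loses at least one head-to-head, so there is no Condorcet winner.

none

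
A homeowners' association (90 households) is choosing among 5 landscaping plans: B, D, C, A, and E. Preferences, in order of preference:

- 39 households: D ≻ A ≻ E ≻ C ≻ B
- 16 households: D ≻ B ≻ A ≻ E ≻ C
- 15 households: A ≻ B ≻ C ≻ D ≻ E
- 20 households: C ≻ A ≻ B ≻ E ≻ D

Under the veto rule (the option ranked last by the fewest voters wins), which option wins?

Last-place votes: B 39, D 20, C 16, A 0, E 15.
A is ranked last by the fewest voters, so A wins.

A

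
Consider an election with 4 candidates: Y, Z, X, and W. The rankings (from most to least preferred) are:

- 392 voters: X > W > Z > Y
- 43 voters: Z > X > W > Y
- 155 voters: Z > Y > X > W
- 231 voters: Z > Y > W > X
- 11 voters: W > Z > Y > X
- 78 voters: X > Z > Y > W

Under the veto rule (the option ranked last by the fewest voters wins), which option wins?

Last-place votes: Y 435, Z 0, X 242, W 233.
Z is ranked last by the fewest voters, so Z wins.

Z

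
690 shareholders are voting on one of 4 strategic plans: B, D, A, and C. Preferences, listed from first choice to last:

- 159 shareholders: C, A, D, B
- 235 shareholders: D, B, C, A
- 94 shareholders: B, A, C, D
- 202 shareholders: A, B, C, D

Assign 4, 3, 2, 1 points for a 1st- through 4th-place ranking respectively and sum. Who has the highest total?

B: 159·1 + 235·3 + 94·4 + 202·3 = 1846
D: 159·2 + 235·4 + 94·1 + 202·1 = 1554
A: 159·3 + 235·1 + 94·3 + 202·4 = 1802
C: 159·4 + 235·2 + 94·2 + 202·2 = 1698
B has the highest Borda score (1846).

B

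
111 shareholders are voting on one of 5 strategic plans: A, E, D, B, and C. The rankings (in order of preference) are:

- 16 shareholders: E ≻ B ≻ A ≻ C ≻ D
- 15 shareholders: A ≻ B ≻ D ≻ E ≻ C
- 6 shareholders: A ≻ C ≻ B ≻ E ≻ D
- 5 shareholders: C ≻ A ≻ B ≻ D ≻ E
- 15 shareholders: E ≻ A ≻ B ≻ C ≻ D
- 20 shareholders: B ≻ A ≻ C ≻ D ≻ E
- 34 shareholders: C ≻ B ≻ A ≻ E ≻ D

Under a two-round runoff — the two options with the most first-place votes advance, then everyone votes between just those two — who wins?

C

Round 1 first-place votes: A 21, E 31, D 0, B 20, C 39.
C and E advance.
Runoff: C is preferred to E by 65 voters; E by 46.
C wins the runoff.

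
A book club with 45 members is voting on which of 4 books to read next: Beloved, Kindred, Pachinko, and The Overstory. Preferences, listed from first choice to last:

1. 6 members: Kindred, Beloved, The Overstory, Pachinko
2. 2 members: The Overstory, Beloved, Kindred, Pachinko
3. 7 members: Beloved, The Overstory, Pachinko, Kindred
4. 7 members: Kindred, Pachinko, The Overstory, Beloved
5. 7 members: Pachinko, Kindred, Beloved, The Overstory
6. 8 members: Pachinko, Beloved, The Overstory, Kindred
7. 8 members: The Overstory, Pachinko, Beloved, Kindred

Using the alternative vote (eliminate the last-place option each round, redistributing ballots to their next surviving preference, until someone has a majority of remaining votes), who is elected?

Round 1: Beloved 7, Kindred 13, Pachinko 15, The Overstory 10. Eliminate Beloved.
Round 2: Kindred 13, Pachinko 15, The Overstory 17. Eliminate Kindred.
Round 3: Pachinko 22, The Overstory 23. The Overstory has a majority.

The Overstory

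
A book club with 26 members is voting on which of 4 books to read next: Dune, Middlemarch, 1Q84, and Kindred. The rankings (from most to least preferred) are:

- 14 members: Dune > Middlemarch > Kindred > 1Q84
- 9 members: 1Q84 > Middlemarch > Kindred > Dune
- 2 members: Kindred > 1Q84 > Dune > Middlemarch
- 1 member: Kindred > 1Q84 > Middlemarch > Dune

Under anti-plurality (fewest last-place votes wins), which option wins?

Last-place votes: Dune 10, Middlemarch 2, 1Q84 14, Kindred 0.
Kindred is ranked last by the fewest voters, so Kindred wins.

Kindred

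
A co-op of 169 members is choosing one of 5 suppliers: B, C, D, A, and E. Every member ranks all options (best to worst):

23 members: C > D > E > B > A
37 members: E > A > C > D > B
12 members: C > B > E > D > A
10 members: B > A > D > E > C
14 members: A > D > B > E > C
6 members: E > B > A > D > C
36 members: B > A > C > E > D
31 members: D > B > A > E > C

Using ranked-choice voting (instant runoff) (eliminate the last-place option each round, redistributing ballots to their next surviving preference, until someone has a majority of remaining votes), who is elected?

D

Round 1: B 46, C 35, D 31, A 14, E 43. Eliminate A.
Round 2: B 46, C 35, D 45, E 43. Eliminate C.
Round 3: B 58, D 68, E 43. Eliminate E.
Round 4: B 64, D 105. D has a majority.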